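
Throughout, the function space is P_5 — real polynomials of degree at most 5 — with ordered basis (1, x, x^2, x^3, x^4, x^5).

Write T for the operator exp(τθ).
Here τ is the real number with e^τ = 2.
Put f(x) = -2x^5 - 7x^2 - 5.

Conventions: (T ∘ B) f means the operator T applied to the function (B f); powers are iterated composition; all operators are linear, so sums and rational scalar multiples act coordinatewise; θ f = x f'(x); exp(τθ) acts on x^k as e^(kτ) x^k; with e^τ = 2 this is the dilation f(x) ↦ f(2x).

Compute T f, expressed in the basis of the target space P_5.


the image equals g(x) = -64x^5 - 28x^2 - 5

exp(τθ) x^k = e^(kτ) x^k; with e^τ = 2 this sends x^k to 2^k x^k
x^2 ↦ 4 x^2
x^5 ↦ 32 x^5
applying this coordinatewise to f: exp(τθ) f = -64x^5 - 28x^2 - 5


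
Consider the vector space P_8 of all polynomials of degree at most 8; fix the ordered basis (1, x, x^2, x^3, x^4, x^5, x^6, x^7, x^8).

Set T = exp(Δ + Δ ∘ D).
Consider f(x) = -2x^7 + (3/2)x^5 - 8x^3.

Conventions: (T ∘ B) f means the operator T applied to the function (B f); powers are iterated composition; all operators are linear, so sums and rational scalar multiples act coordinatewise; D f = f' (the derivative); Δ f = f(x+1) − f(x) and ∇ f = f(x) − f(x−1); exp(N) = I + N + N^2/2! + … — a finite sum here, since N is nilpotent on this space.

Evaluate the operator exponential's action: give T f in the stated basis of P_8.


the image equals g(x) = -2x^7 - 14x^6 - (333/2)x^5 - (1945/2)x^4 - 4638x^3 - 14808x^2 - (59639/2)x - 56813/2

order-1 term: -14x^6 - 126x^5 - (545/2)x^4 - 305x^3 - 216x^2 - (265/2)x - 39
order-2 term: -42x^5 - 630x^4 - 2995x^3 - 5955x^2 - (11191/2)x - 4217/2
order-3 term: -70x^4 - 1260x^3 - 7335x^2 - 16665x - 25895/2
order-4 term: -70x^3 - 1260x^2 - (13565/2)x - 11015
order-5 term: -42x^2 - 630x - 4337/2
order-6 term: -14x - 126
order-7 term: -2
the series for exp(Δ + Δ ∘ D) f terminates at order 7
exp(Δ + Δ ∘ D) f = -2x^7 - 14x^6 - (333/2)x^5 - (1945/2)x^4 - 4638x^3 - 14808x^2 - (59639/2)x - 56813/2


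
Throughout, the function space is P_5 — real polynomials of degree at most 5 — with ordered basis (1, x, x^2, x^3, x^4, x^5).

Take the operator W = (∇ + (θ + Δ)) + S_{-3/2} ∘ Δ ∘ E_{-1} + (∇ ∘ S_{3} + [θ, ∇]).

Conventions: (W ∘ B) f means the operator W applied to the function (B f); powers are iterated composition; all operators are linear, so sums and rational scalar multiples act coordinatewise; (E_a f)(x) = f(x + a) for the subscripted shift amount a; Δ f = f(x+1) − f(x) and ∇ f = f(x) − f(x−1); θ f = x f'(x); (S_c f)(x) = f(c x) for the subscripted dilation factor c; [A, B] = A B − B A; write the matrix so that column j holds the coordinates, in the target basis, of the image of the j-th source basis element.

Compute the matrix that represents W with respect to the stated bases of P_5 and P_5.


image of 1: 0
image of x: x + 5
image of x^2: 2x^2 + 17x - 8
image of x^3: 3x^3 + (363/4)x^2 - (141/2)x + 27
image of x^4: 4x^4 + (629/2)x^3 - (975/2)x^2 + 314x - 78
image of x^5: 5x^5 + (19925/16)x^4 - (9505/4)x^3 + (4885/2)x^2 - (2375/2)x + 241
each image's coordinates form column j of the matrix

the matrix is [[0, 5, -8, 27, -78, 241]; [0, 1, 17, -141/2, 314, -2375/2]; [0, 0, 2, 363/4, -975/2, 4885/2]; [0, 0, 0, 3, 629/2, -9505/4]; [0, 0, 0, 0, 4, 19925/16]; [0, 0, 0, 0, 0, 5]] (rows listed top to bottom)


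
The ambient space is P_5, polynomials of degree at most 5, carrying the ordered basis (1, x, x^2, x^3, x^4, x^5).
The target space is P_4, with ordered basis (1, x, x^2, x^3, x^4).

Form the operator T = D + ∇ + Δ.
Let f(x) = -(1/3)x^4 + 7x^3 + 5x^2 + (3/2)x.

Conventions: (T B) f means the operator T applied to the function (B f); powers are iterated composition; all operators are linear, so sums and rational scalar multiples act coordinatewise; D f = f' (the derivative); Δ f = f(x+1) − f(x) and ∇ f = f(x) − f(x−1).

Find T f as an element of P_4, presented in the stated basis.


D f = -(4/3)x^3 + 21x^2 + 10x + 3/2
∇ f = -(4/3)x^3 + 23x^2 - (37/3)x + 23/6
Δ f = -(4/3)x^3 + 19x^2 + (89/3)x + 79/6
(D + ∇ + Δ) f = -4x^3 + 63x^2 + (82/3)x + 37/2

g(x) = -4x^3 + 63x^2 + (82/3)x + 37/2


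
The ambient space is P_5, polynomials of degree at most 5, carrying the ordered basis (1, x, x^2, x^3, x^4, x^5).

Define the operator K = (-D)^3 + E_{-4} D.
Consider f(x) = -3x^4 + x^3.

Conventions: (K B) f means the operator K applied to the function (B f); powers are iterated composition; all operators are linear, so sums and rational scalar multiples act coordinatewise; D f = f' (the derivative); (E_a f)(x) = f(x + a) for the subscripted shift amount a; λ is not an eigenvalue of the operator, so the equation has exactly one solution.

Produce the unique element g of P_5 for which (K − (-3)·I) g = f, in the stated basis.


write g with unknown coordinates in the stated basis and equate coefficients in (K − (-3)·I) g = f
solving from the highest basis element down gives g = -x^4 + (5/3)x^3 - (53/3)x^2 + (730/9)x - 4936/27
check: K g = -4x^3 + 53x^2 - (730/3)x + 4936/9
so K g − (-3)·g = -3x^4 + x^3 = f ✓

the result is g(x) = -x^4 + (5/3)x^3 - (53/3)x^2 + (730/9)x - 4936/27


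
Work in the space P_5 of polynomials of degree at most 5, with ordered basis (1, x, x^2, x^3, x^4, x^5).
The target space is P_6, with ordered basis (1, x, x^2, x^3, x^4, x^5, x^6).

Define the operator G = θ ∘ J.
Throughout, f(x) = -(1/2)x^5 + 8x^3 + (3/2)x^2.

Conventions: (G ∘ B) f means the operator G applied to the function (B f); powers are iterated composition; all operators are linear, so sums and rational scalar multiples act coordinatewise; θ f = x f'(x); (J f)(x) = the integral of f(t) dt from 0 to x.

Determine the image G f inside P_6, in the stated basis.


g(x) = -(1/2)x^6 + 8x^4 + (3/2)x^3

J f = -(1/12)x^6 + 2x^4 + (1/2)x^3
θ J f = -(1/2)x^6 + 8x^4 + (3/2)x^3


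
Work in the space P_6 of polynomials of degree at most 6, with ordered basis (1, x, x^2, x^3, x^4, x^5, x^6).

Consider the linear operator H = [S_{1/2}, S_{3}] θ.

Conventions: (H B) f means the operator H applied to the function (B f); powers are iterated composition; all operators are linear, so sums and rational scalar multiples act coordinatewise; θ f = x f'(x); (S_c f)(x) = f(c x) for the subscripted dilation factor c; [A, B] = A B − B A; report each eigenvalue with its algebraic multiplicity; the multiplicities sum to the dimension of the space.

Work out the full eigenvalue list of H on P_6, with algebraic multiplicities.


λ = 0 (multiplicity 7)

image of 1: 0
image of x: 0
image of x^2: 0
image of x^3: 0
image of x^4: 0
image of x^5: 0
image of x^6: 0
the matrix is upper triangular; its diagonal is (0, 0, 0, 0, 0, 0, 0)
for a triangular matrix the eigenvalues are the diagonal entries, with algebraic multiplicity their repetition count


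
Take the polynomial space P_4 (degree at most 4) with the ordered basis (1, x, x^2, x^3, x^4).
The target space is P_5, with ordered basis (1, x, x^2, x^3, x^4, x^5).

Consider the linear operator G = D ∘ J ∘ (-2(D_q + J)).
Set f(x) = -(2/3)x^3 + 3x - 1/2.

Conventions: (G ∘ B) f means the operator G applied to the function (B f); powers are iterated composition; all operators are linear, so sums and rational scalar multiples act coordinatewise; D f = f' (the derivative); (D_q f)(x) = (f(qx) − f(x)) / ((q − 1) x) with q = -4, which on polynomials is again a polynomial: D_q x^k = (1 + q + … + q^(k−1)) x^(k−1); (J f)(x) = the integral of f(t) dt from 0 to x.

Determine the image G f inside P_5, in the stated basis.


the image equals g(x) = (1/3)x^4 + (43/3)x^2 + x - 6

D_q f = -(26/3)x^2 + 3
J f = -(1/6)x^4 + (3/2)x^2 - (1/2)x
(D_q + J) f = -(1/6)x^4 - (43/6)x^2 - (1/2)x + 3
(-2(D_q + J)) f = (1/3)x^4 + (43/3)x^2 + x - 6
J (-2(D_q + J)) f = (1/15)x^5 + (43/9)x^3 + (1/2)x^2 - 6x
D J (-2(D_q + J)) f = (1/3)x^4 + (43/3)x^2 + x - 6


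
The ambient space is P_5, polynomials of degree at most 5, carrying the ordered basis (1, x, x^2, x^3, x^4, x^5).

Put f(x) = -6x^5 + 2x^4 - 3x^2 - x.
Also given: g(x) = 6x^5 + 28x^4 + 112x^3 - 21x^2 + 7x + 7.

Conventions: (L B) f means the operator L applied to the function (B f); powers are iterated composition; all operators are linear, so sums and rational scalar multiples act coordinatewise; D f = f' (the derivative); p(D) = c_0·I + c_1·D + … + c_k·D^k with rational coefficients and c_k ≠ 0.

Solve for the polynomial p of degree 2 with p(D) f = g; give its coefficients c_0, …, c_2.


D^0 f = -6x^5 + 2x^4 - 3x^2 - x
D^1 f = -30x^4 + 8x^3 - 6x - 1
D^2 f = -120x^3 + 24x^2 - 6
matching coefficients of g against c_0 f + c_1 Df + … from the top degree down determines the c_i
solution: c_0 = -1, c_1 = -1, c_2 = -1

c_0 = -1, c_1 = -1, c_2 = -1


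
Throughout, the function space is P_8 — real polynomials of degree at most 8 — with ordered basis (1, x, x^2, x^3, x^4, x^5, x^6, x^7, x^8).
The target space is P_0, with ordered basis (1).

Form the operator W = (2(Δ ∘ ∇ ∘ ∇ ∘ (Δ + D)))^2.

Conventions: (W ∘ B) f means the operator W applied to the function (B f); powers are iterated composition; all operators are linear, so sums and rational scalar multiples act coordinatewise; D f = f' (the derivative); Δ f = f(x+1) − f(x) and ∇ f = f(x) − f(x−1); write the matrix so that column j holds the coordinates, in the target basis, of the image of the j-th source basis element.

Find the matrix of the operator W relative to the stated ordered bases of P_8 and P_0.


the matrix is [[0, 0, 0, 0, 0, 0, 0, 0, 645120]] (rows listed top to bottom)

image of 1: 0
image of x: 0
image of x^2: 0
image of x^3: 0
image of x^4: 0
image of x^5: 0
image of x^6: 0
image of x^7: 0
image of x^8: 645120
each image's coordinates form column j of the matrix


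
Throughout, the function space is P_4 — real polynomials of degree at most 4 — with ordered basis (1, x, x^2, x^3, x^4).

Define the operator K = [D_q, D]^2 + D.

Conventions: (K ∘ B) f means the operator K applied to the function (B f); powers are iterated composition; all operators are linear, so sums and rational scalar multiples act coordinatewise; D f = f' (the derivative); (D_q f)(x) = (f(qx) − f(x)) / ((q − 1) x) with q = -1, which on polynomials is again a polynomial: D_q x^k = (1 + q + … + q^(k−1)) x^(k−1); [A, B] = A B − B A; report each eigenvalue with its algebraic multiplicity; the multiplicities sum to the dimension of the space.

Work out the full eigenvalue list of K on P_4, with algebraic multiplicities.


image of 1: 0
image of x: 1
image of x^2: 2x
image of x^3: 3x^2
image of x^4: 4x^3 + 8
the matrix is upper triangular; its diagonal is (0, 0, 0, 0, 0)
for a triangular matrix the eigenvalues are the diagonal entries, with algebraic multiplicity their repetition count

λ = 0 (multiplicity 5)


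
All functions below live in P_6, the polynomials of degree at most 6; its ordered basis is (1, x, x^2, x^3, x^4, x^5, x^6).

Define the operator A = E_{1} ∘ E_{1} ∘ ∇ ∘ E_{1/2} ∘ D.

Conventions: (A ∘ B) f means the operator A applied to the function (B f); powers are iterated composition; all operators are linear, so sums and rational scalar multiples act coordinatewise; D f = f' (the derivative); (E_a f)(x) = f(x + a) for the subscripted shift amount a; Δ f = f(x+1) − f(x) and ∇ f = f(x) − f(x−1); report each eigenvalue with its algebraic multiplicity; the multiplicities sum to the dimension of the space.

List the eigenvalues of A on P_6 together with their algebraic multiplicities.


λ = 0 (multiplicity 7)

image of 1: 0
image of x: 0
image of x^2: 2
image of x^3: 6x + 12
image of x^4: 12x^2 + 48x + 49
image of x^5: 20x^3 + 120x^2 + 245x + 170
image of x^6: 30x^4 + 240x^3 + 735x^2 + 1020x + 4323/8
the matrix is upper triangular; its diagonal is (0, 0, 0, 0, 0, 0, 0)
for a triangular matrix the eigenvalues are the diagonal entries, with algebraic multiplicity their repetition count


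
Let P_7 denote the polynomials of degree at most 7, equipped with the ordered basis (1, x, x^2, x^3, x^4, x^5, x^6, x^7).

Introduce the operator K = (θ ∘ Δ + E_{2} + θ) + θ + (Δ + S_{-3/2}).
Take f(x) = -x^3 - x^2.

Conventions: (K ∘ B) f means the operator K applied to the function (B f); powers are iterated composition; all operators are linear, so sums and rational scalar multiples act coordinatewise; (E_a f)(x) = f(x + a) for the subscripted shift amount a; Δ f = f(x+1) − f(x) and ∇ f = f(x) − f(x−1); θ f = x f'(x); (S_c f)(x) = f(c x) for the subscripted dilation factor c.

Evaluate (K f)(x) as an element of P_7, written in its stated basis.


the image equals g(x) = -(29/8)x^3 - (89/4)x^2 - 26x - 14

Δ f = -3x^2 - 5x - 2
θ Δ f = -6x^2 - 5x
E_{2} f = -x^3 - 7x^2 - 16x - 12
θ f = -3x^3 - 2x^2
(θ ∘ Δ + E_{2} + θ) f = -4x^3 - 15x^2 - 21x - 12
θ f = -3x^3 - 2x^2
Δ f = -3x^2 - 5x - 2
S_{-3/2} f = (27/8)x^3 - (9/4)x^2
(Δ + S_{-3/2}) f = (27/8)x^3 - (21/4)x^2 - 5x - 2
((θ ∘ Δ + E_{2} + θ) + θ + (Δ + S_{-3/2})) f = -(29/8)x^3 - (89/4)x^2 - 26x - 14


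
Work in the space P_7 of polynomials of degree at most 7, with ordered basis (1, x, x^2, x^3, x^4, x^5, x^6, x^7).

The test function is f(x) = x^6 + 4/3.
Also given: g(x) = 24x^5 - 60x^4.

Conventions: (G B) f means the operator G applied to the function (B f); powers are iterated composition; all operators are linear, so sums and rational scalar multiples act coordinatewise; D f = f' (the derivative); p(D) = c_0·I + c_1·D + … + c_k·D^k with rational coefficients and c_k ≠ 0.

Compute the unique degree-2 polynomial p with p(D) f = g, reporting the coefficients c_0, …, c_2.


c_0 = 0, c_1 = 4, c_2 = -2

D^0 f = x^6 + 4/3
D^1 f = 6x^5
D^2 f = 30x^4
matching coefficients of g against c_0 f + c_1 Df + … from the top degree down determines the c_i
solution: c_0 = 0, c_1 = 4, c_2 = -2


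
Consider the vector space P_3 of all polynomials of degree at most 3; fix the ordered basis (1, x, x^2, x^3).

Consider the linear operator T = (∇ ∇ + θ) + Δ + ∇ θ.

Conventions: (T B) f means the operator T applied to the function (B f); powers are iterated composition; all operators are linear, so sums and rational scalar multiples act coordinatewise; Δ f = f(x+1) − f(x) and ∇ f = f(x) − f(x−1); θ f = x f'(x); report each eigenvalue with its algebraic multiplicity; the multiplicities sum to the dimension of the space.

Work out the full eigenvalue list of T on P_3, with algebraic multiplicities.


λ = 0 (multiplicity 1), λ = 1 (multiplicity 1), λ = 2 (multiplicity 1), λ = 3 (multiplicity 1)

image of 1: 0
image of x: x + 2
image of x^2: 2x^2 + 6x + 1
image of x^3: 3x^3 + 12x^2 - 2
the matrix is upper triangular; its diagonal is (0, 1, 2, 3)
for a triangular matrix the eigenvalues are the diagonal entries, with algebraic multiplicity their repetition count


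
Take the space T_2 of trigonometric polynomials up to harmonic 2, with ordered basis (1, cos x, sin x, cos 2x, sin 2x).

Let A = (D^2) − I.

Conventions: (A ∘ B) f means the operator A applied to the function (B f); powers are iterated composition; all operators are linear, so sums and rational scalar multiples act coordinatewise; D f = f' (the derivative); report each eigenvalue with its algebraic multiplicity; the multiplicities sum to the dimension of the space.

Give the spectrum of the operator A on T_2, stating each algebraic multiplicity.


image of 1: -1
image of cos x: -2cos x
image of sin x: -2sin x
image of cos 2x: -5cos 2x
image of sin 2x: -5sin 2x
the matrix is diagonal; its diagonal is (-1, -2, -2, -5, -5)
for a triangular matrix the eigenvalues are the diagonal entries, with algebraic multiplicity their repetition count

λ = -5 (multiplicity 2), λ = -2 (multiplicity 2), λ = -1 (multiplicity 1)


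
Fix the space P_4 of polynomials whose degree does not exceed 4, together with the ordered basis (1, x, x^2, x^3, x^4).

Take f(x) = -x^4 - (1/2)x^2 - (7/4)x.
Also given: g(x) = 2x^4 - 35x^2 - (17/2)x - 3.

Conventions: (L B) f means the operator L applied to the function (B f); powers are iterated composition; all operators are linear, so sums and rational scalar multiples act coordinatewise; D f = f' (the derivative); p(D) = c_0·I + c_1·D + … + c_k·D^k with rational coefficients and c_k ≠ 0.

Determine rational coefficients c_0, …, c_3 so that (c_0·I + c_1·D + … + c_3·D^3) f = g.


c_0 = -2, c_1 = 0, c_2 = 3, c_3 = 1/2

D^0 f = -x^4 - (1/2)x^2 - (7/4)x
D^1 f = -4x^3 - x - 7/4
D^2 f = -12x^2 - 1
D^3 f = -24x
matching coefficients of g against c_0 f + c_1 Df + … from the top degree down determines the c_i
solution: c_0 = -2, c_1 = 0, c_2 = 3, c_3 = 1/2


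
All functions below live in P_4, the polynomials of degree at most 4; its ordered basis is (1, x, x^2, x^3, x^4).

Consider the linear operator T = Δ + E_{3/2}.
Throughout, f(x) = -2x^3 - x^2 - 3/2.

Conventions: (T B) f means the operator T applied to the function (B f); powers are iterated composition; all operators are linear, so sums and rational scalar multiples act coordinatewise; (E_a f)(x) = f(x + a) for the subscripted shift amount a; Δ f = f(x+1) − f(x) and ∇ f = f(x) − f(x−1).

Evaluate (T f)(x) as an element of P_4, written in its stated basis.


Δ f = -6x^2 - 8x - 3
E_{3/2} f = -2x^3 - 10x^2 - (33/2)x - 21/2
(Δ + E_{3/2}) f = -2x^3 - 16x^2 - (49/2)x - 27/2

the result is g(x) = -2x^3 - 16x^2 - (49/2)x - 27/2


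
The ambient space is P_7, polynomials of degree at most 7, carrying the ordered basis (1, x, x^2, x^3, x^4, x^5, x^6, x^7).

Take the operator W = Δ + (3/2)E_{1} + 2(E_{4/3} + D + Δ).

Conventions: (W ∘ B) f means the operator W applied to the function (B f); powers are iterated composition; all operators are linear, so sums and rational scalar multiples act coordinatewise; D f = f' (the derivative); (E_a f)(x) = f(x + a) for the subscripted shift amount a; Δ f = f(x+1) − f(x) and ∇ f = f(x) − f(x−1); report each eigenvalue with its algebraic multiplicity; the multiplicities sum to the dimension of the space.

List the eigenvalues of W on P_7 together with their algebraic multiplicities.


λ = 7/2 (multiplicity 8)

image of 1: 7/2
image of x: (7/2)x + 55/6
image of x^2: (7/2)x^2 + (55/3)x + 145/18
image of x^3: (7/2)x^3 + (55/2)x^2 + (145/6)x + 499/54
image of x^4: (7/2)x^4 + (110/3)x^3 + (145/3)x^2 + (998/27)x + 1753/162
image of x^5: (7/2)x^5 + (275/6)x^4 + (725/9)x^3 + (2495/27)x^2 + (8765/162)x + 6283/486
image of x^6: (7/2)x^6 + 55x^5 + (725/6)x^4 + (4990/27)x^3 + (8765/54)x^2 + (6283/81)x + 22945/1458
image of x^7: (7/2)x^7 + (385/6)x^6 + (1015/6)x^5 + (17465/54)x^4 + (61355/162)x^3 + (43981/162)x^2 + (160615/1458)x + 85219/4374
the matrix is upper triangular; its diagonal is (7/2, 7/2, 7/2, 7/2, 7/2, 7/2, 7/2, 7/2)
for a triangular matrix the eigenvalues are the diagonal entries, with algebraic multiplicity their repetition count


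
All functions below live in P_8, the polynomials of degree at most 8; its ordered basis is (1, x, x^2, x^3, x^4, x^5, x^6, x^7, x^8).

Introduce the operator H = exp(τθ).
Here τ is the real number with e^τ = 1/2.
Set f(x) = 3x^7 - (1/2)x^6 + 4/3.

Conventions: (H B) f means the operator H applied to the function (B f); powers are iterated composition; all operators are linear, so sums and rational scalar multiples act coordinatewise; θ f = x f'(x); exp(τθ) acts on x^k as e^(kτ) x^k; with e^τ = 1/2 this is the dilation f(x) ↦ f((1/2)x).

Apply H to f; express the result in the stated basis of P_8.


g(x) = (3/128)x^7 - (1/128)x^6 + 4/3

exp(τθ) x^k = e^(kτ) x^k; with e^τ = 1/2 this sends x^k to (1/2)^k x^k
x^6 ↦ 1/64 x^6
x^7 ↦ 1/128 x^7
applying this coordinatewise to f: exp(τθ) f = (3/128)x^7 - (1/128)x^6 + 4/3


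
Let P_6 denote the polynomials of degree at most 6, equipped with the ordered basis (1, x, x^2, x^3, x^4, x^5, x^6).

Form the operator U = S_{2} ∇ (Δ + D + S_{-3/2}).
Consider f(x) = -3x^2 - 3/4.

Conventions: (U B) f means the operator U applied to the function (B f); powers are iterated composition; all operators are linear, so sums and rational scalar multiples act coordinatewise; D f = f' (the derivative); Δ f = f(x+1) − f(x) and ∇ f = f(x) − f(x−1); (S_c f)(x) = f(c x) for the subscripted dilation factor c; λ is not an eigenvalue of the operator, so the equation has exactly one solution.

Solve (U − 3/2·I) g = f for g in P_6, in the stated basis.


g(x) = 2x^2 + 12x - 55/6

write g with unknown coordinates in the stated basis and equate coefficients in (U − 3/2·I) g = f
solving from the highest basis element down gives g = 2x^2 + 12x - 55/6
check: U g = 18x - 29/2
so U g − 3/2·g = -3x^2 - 3/4 = f ✓


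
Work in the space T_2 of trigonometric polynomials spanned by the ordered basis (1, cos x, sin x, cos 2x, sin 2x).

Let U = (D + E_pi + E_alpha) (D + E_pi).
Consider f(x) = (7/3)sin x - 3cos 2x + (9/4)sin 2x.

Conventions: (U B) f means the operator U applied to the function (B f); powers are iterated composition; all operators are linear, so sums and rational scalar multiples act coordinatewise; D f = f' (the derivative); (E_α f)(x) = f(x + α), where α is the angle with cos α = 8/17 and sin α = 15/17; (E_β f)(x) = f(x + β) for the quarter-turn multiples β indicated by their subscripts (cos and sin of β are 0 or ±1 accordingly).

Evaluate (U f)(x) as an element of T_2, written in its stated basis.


g(x) = -(287/51)cos x - (161/51)sin x + (13881/578)cos 2x - (171/289)sin 2x

D f = (7/3)cos x + (9/2)cos 2x + 6sin 2x
E_pi f = -(7/3)sin x - 3cos 2x + (9/4)sin 2x
(D + E_pi) f = (7/3)cos x - (7/3)sin x + (3/2)cos 2x + (33/4)sin 2x
D (D + E_pi) f = -(7/3)cos x - (7/3)sin x + (33/2)cos 2x - 3sin 2x
E_pi (D + E_pi) f = -(7/3)cos x + (7/3)sin x + (3/2)cos 2x + (33/4)sin 2x
E_alpha (D + E_pi) f = -(49/51)cos x - (161/51)sin x + (3477/578)cos 2x - (6753/1156)sin 2x
(D + E_pi + E_alpha) (D + E_pi) f = -(287/51)cos x - (161/51)sin x + (13881/578)cos 2x - (171/289)sin 2x


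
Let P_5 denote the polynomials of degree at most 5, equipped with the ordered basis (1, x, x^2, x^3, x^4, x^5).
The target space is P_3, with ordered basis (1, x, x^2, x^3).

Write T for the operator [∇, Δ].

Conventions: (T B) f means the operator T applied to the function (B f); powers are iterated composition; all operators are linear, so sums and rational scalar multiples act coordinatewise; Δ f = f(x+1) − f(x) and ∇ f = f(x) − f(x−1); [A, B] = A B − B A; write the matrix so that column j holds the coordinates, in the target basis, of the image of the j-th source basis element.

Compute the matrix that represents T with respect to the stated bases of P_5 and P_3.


the matrix is [[0, 0, 0, 0, 0, 0]; [0, 0, 0, 0, 0, 0]; [0, 0, 0, 0, 0, 0]; [0, 0, 0, 0, 0, 0]] (rows listed top to bottom)

image of 1: 0
image of x: 0
image of x^2: 0
image of x^3: 0
image of x^4: 0
image of x^5: 0
each image's coordinates form column j of the matrix


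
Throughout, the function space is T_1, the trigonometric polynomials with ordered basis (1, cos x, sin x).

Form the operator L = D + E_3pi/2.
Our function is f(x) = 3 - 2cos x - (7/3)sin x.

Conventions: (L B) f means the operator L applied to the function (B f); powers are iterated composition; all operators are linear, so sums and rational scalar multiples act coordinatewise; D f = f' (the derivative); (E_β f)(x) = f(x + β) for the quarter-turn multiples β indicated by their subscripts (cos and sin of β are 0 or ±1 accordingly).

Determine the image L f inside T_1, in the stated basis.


D f = -(7/3)cos x + 2sin x
E_3pi/2 f = 3 + (7/3)cos x - 2sin x
(D + E_3pi/2) f = 3

the result is g(x) = 3


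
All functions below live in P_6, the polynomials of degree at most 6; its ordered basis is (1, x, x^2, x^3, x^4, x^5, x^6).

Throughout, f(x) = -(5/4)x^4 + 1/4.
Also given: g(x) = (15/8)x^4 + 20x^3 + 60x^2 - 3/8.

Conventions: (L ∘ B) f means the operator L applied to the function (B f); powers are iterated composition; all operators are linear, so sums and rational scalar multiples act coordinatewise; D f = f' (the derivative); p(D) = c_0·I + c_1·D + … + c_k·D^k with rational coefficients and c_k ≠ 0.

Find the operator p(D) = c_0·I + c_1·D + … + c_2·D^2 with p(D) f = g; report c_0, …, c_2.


D^0 f = -(5/4)x^4 + 1/4
D^1 f = -5x^3
D^2 f = -15x^2
matching coefficients of g against c_0 f + c_1 Df + … from the top degree down determines the c_i
solution: c_0 = -3/2, c_1 = -4, c_2 = -4

c_0 = -3/2, c_1 = -4, c_2 = -4


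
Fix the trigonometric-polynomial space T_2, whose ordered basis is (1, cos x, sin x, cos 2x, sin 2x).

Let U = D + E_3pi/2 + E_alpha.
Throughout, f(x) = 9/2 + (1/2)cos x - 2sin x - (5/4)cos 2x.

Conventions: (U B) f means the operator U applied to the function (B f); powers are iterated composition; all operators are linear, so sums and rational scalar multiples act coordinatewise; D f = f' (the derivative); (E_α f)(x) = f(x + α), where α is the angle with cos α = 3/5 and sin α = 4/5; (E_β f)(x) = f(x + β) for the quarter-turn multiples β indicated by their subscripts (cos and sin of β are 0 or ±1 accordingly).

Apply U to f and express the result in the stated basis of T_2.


g(x) = 9 - (13/10)cos x - (8/5)sin x + (8/5)cos 2x + (37/10)sin 2x

D f = -2cos x - (1/2)sin x + (5/2)sin 2x
E_3pi/2 f = 9/2 + 2cos x + (1/2)sin x + (5/4)cos 2x
E_alpha f = 9/2 - (13/10)cos x - (8/5)sin x + (7/20)cos 2x + (6/5)sin 2x
(D + E_3pi/2 + E_alpha) f = 9 - (13/10)cos x - (8/5)sin x + (8/5)cos 2x + (37/10)sin 2x


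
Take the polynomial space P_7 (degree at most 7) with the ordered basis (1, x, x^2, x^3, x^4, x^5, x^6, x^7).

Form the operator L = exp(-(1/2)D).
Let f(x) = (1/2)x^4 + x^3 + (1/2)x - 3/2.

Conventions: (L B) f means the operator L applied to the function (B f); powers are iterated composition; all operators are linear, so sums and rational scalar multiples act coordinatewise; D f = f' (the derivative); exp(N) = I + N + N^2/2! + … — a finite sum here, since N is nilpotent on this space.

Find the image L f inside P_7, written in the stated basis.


order-1 term: -x^3 - (3/2)x^2 - 1/4
order-2 term: (3/4)x^2 + (3/4)x
order-3 term: -(1/4)x - 1/8
order-4 term: 1/32
the series for exp(-(1/2)D) f terminates at order 4
exp(-(1/2)D) f = (1/2)x^4 - (3/4)x^2 + x - 59/32

the image equals g(x) = (1/2)x^4 - (3/4)x^2 + x - 59/32


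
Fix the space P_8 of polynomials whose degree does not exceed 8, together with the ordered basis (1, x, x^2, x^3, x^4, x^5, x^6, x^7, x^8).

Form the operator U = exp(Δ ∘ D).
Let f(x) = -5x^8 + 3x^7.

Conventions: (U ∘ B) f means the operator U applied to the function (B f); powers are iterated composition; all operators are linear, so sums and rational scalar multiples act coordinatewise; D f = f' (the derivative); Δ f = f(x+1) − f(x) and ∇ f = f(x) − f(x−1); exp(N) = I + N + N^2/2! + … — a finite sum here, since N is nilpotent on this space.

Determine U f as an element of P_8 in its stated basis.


order-1 term: -280x^6 - 714x^5 - 1085x^4 - 980x^3 - 525x^2 - 154x - 19
order-2 term: -4200x^4 - 15540x^3 - 25620x^2 - 20790x - 6790
order-3 term: -16800x^2 - 47880x - 38220
order-4 term: -8400
the series for exp(Δ ∘ D) f terminates at order 4
exp(Δ ∘ D) f = -5x^8 + 3x^7 - 280x^6 - 714x^5 - 5285x^4 - 16520x^3 - 42945x^2 - 68824x - 53429

the image equals g(x) = -5x^8 + 3x^7 - 280x^6 - 714x^5 - 5285x^4 - 16520x^3 - 42945x^2 - 68824x - 53429


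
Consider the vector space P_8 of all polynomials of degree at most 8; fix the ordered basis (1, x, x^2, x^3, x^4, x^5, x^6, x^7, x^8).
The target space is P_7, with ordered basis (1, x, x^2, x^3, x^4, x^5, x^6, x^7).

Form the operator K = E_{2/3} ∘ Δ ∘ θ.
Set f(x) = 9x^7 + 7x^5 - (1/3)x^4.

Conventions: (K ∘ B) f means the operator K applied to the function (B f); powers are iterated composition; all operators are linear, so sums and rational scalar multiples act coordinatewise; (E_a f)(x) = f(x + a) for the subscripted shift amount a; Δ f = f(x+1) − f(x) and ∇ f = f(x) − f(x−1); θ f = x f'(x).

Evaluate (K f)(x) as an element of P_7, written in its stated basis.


the image equals g(x) = 441x^6 + 3087x^5 + 9730x^4 + (52169/3)x^3 + (55013/3)x^2 + (289064/27)x + 72422/27

θ f = 63x^7 + 35x^5 - (4/3)x^4
Δ θ f = 441x^6 + 1323x^5 + 2380x^4 + (7649/3)x^3 + 1665x^2 + (1832/3)x + 290/3
E_{2/3} (Δ ∘ θ) f = 441x^6 + 3087x^5 + 9730x^4 + (52169/3)x^3 + (55013/3)x^2 + (289064/27)x + 72422/27


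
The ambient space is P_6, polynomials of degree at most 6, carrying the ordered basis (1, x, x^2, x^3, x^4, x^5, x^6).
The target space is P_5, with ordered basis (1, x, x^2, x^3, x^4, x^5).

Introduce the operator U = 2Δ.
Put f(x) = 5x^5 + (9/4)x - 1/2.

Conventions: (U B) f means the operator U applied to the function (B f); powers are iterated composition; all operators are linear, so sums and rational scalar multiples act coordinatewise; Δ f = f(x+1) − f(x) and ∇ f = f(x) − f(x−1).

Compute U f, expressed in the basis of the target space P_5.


Δ f = 25x^4 + 50x^3 + 50x^2 + 25x + 29/4
(2Δ) f = 50x^4 + 100x^3 + 100x^2 + 50x + 29/2

the result is g(x) = 50x^4 + 100x^3 + 100x^2 + 50x + 29/2


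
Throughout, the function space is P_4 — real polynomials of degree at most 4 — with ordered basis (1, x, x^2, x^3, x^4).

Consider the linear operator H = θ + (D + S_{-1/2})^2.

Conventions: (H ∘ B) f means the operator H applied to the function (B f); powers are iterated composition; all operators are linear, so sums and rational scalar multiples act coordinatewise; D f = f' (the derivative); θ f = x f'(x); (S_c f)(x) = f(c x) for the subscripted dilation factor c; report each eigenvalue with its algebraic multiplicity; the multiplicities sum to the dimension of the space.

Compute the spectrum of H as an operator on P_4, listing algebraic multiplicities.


image of 1: 1
image of x: (5/4)x + 1/2
image of x^2: (33/16)x^2 - (1/2)x + 2
image of x^3: (193/64)x^3 + (3/8)x^2 + 6x
image of x^4: (1025/256)x^4 - (1/4)x^3 + 12x^2
the matrix is upper triangular; its diagonal is (1, 5/4, 33/16, 193/64, 1025/256)
for a triangular matrix the eigenvalues are the diagonal entries, with algebraic multiplicity their repetition count

λ = 1 (multiplicity 1), λ = 5/4 (multiplicity 1), λ = 33/16 (multiplicity 1), λ = 193/64 (multiplicity 1), λ = 1025/256 (multiplicity 1)


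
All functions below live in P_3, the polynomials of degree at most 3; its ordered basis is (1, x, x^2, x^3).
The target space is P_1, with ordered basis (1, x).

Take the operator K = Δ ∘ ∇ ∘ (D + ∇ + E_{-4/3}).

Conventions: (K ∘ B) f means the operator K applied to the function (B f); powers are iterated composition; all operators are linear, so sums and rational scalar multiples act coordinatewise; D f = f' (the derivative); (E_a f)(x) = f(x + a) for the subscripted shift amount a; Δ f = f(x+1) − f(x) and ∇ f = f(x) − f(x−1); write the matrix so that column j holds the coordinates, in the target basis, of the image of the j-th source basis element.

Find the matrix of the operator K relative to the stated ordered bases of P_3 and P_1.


the matrix is [[0, 0, 2, 4]; [0, 0, 0, 6]] (rows listed top to bottom)

image of 1: 0
image of x: 0
image of x^2: 2
image of x^3: 6x + 4
each image's coordinates form column j of the matrix


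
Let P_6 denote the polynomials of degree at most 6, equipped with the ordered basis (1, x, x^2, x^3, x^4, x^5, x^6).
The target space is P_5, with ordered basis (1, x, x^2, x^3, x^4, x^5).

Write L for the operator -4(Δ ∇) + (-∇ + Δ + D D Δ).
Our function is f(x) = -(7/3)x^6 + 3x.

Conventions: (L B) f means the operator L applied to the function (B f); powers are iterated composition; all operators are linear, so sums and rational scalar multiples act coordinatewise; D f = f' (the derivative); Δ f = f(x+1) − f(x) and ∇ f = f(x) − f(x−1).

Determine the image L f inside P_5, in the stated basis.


∇ f = -14x^5 + 35x^4 - (140/3)x^3 + 35x^2 - 14x + 16/3
Δ ∇ f = -70x^4 - 70x^2 - 14/3
(-4(Δ ∇)) f = 280x^4 + 280x^2 + 56/3
∇ f = -14x^5 + 35x^4 - (140/3)x^3 + 35x^2 - 14x + 16/3
(-∇) f = 14x^5 - 35x^4 + (140/3)x^3 - 35x^2 + 14x - 16/3
Δ f = -14x^5 - 35x^4 - (140/3)x^3 - 35x^2 - 14x + 2/3
Δ f = -14x^5 - 35x^4 - (140/3)x^3 - 35x^2 - 14x + 2/3
D Δ f = -70x^4 - 140x^3 - 140x^2 - 70x - 14
D D Δ f = -280x^3 - 420x^2 - 280x - 70
(-∇ + Δ + D D Δ) f = -70x^4 - 280x^3 - 490x^2 - 280x - 224/3
(-4(Δ ∇) + (-∇ + Δ + D D Δ)) f = 210x^4 - 280x^3 - 210x^2 - 280x - 56

g(x) = 210x^4 - 280x^3 - 210x^2 - 280x - 56


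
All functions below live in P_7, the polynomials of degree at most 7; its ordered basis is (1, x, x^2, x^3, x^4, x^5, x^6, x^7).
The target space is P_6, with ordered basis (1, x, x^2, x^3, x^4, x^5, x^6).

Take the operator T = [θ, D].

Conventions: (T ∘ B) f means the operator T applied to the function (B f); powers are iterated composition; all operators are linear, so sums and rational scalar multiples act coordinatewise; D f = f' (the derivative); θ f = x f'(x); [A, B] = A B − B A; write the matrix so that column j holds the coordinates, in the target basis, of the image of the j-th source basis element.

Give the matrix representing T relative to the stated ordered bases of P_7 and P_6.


the matrix is [[0, -1, 0, 0, 0, 0, 0, 0]; [0, 0, -2, 0, 0, 0, 0, 0]; [0, 0, 0, -3, 0, 0, 0, 0]; [0, 0, 0, 0, -4, 0, 0, 0]; [0, 0, 0, 0, 0, -5, 0, 0]; [0, 0, 0, 0, 0, 0, -6, 0]; [0, 0, 0, 0, 0, 0, 0, -7]] (rows listed top to bottom)

image of 1: 0
image of x: -1
image of x^2: -2x
image of x^3: -3x^2
image of x^4: -4x^3
image of x^5: -5x^4
image of x^6: -6x^5
image of x^7: -7x^6
each image's coordinates form column j of the matrix


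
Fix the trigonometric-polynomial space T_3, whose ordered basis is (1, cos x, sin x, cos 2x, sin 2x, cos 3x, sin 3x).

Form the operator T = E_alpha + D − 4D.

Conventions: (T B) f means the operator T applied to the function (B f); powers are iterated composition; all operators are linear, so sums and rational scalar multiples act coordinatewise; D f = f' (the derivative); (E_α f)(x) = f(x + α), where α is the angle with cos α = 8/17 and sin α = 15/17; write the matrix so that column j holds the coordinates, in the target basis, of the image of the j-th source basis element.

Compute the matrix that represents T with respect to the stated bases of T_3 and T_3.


image of 1: 1
image of cos x: (8/17)cos x + (36/17)sin x
image of sin x: -(36/17)cos x + (8/17)sin x
image of cos 2x: -(161/289)cos 2x + (1494/289)sin 2x
image of sin 2x: -(1494/289)cos 2x - (161/289)sin 2x
image of cos 3x: -(4888/4913)cos 3x + (44712/4913)sin 3x
image of sin 3x: -(44712/4913)cos 3x - (4888/4913)sin 3x
each image's coordinates form column j of the matrix

the matrix is [[1, 0, 0, 0, 0, 0, 0]; [0, 8/17, -36/17, 0, 0, 0, 0]; [0, 36/17, 8/17, 0, 0, 0, 0]; [0, 0, 0, -161/289, -1494/289, 0, 0]; [0, 0, 0, 1494/289, -161/289, 0, 0]; [0, 0, 0, 0, 0, -4888/4913, -44712/4913]; [0, 0, 0, 0, 0, 44712/4913, -4888/4913]] (rows listed top to bottom)


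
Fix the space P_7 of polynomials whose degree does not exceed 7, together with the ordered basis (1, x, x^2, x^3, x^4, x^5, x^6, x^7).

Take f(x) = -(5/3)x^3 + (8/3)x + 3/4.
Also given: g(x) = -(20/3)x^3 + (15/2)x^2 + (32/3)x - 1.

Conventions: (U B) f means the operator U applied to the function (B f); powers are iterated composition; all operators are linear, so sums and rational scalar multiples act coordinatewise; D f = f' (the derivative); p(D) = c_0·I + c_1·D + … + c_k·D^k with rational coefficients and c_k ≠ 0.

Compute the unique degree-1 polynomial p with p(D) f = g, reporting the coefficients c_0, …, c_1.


p(D) = 4·I − (3/2)·D, i.e. c_0 = 4, c_1 = -3/2

D^0 f = -(5/3)x^3 + (8/3)x + 3/4
D^1 f = -5x^2 + 8/3
matching coefficients of g against c_0 f + c_1 Df + … from the top degree down determines the c_i
solution: c_0 = 4, c_1 = -3/2


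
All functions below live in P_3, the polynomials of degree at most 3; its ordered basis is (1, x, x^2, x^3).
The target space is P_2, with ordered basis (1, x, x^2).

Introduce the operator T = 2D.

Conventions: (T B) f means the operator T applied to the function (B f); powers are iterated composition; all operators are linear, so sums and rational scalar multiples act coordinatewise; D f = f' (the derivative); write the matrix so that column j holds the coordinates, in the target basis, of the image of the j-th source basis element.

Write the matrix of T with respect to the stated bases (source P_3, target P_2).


image of 1: 0
image of x: 2
image of x^2: 4x
image of x^3: 6x^2
each image's coordinates form column j of the matrix

the matrix is [[0, 2, 0, 0]; [0, 0, 4, 0]; [0, 0, 0, 6]] (rows listed top to bottom)


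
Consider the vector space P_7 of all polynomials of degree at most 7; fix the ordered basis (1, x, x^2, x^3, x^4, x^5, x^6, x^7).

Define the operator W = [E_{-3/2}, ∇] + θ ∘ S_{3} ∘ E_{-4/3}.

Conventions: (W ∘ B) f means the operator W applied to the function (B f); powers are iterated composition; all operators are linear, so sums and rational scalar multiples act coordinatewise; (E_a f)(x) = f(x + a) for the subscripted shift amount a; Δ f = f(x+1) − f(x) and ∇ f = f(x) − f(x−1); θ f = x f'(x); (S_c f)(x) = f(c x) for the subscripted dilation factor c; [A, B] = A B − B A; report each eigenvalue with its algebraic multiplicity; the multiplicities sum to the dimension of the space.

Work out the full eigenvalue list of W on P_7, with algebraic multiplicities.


λ = 0 (multiplicity 1), λ = 3 (multiplicity 1), λ = 18 (multiplicity 1), λ = 81 (multiplicity 1), λ = 324 (multiplicity 1), λ = 1215 (multiplicity 1), λ = 4374 (multiplicity 1), λ = 15309 (multiplicity 1)

image of 1: 0
image of x: 3x
image of x^2: 18x^2 - 8x
image of x^3: 81x^3 - 72x^2 + 16x
image of x^4: 324x^4 - 432x^3 + 192x^2 - (256/9)x
image of x^5: 1215x^5 - 2160x^4 + 1440x^3 - (1280/3)x^2 + (1280/27)x
image of x^6: 4374x^6 - 9720x^5 + 8640x^4 - 3840x^3 + (2560/3)x^2 - (2048/27)x
image of x^7: 15309x^7 - 40824x^6 + 45360x^5 - 26880x^4 + 8960x^3 - (14336/9)x^2 + (28672/243)x
the matrix is upper triangular; its diagonal is (0, 3, 18, 81, 324, 1215, 4374, 15309)
for a triangular matrix the eigenvalues are the diagonal entries, with algebraic multiplicity their repetition count


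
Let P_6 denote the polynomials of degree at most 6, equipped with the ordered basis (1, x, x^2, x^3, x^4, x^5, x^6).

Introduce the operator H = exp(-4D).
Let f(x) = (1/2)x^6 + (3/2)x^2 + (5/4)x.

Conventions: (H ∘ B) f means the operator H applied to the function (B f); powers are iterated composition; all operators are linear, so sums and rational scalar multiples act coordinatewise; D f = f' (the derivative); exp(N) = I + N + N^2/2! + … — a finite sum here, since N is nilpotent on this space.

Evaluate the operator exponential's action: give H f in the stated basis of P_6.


the image equals g(x) = (1/2)x^6 - 12x^5 + 120x^4 - 640x^3 + (3843/2)x^2 - (12331/4)x + 2067

order-1 term: -12x^5 - 12x - 5
order-2 term: 120x^4 + 24
order-3 term: -640x^3
order-4 term: 1920x^2
order-5 term: -3072x
order-6 term: 2048
the series for exp(-4D) f terminates at order 6
exp(-4D) f = (1/2)x^6 - 12x^5 + 120x^4 - 640x^3 + (3843/2)x^2 - (12331/4)x + 2067


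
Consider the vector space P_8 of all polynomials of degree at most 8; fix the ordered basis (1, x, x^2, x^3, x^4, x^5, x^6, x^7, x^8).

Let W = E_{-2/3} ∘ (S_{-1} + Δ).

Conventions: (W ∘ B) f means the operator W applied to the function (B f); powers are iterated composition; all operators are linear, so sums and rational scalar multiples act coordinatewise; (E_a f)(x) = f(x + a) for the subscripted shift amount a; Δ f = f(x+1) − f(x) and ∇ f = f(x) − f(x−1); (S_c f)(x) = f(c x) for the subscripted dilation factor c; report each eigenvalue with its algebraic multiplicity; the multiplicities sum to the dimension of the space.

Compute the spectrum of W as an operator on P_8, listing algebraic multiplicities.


image of 1: 1
image of x: -x + 5/3
image of x^2: x^2 + (2/3)x + 1/9
image of x^3: -x^3 + 5x^2 - (7/3)x + 17/27
image of x^4: x^4 + (4/3)x^3 + (2/3)x^2 + (4/27)x + 1/81
image of x^5: -x^5 + (25/3)x^4 - (70/9)x^3 + (170/27)x^2 - (155/81)x + 65/243
image of x^6: x^6 + 2x^5 + (5/3)x^4 + (20/27)x^3 + (5/27)x^2 + (2/81)x + 1/729
image of x^7: -x^7 + (35/3)x^6 - (49/3)x^5 + (595/27)x^4 - (1085/81)x^3 + (455/81)x^2 - (889/729)x + 257/2187
image of x^8: x^8 + (8/3)x^7 + (28/9)x^6 + (56/27)x^5 + (70/81)x^4 + (56/243)x^3 + (28/729)x^2 + (8/2187)x + 1/6561
the matrix is upper triangular; its diagonal is (1, -1, 1, -1, 1, -1, 1, -1, 1)
for a triangular matrix the eigenvalues are the diagonal entries, with algebraic multiplicity their repetition count

λ = -1 (multiplicity 4), λ = 1 (multiplicity 5)
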